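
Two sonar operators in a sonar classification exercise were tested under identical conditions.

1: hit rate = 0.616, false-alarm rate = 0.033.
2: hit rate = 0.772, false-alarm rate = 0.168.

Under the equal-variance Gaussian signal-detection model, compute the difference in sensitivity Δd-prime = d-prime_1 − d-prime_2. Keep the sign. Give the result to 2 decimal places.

Δd-prime = 0.43

1: z(0.616) = 0.295, z(0.033) = -1.838, d' = 2.133
2: z(0.772) = 0.745, z(0.168) = -0.962, d' = 1.707
Δd' = d'_1 − d'_2 = 2.133 − 1.707 = 0.426
1 has the higher sensitivity.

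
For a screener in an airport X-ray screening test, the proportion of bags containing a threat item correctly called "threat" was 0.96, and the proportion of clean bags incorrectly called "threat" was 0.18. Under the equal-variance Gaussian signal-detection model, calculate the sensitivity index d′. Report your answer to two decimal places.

Φ⁻¹(H) = 1.751
Φ⁻¹(FA) = -0.915
d' = z(H) − z(FA) = 1.751 − (-0.915) = 2.666

d′ = 2.67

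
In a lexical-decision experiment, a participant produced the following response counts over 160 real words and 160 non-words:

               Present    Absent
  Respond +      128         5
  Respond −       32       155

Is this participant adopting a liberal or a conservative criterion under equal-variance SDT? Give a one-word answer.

conservative

z(H) = 0.842, z(FA) = -1.863
c = −½·(z(H) + z(FA)) = 0.5105
c > 0 → conservative criterion (biased toward responding “no”).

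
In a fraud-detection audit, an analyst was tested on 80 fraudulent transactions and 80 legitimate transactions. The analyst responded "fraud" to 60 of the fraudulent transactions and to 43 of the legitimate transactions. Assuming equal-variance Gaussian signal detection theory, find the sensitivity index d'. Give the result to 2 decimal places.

d' = 0.58

H = 60/80 = 0.7500
FA = 43/80 = 0.5375
z(0.7500) = 0.6745, z(0.5375) = 0.0941
d' = z(H) − z(FA) = 0.6745 − 0.0941 = 0.5804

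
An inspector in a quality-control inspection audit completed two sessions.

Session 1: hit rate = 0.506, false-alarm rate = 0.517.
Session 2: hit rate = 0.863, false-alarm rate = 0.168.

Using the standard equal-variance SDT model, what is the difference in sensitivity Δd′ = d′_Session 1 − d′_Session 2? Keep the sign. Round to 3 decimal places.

Δd′ = -2.084

Session 1: z(0.506) = 0.0150, z(0.517) = 0.0426, d' = -0.0276
Session 2: z(0.863) = 1.0939, z(0.168) = -0.9621, d' = 2.0560
Δd' = d'_Session 1 − d'_Session 2 = -0.0276 − 2.0560 = -2.0836
Session 2 has the higher sensitivity.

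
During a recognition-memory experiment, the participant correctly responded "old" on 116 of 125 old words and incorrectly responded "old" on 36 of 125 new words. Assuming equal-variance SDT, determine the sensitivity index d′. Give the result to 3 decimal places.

d′ = 2.020

H = 116/125 = 0.9280
FA = 36/125 = 0.2880
z(0.9280) = 1.4611, z(0.2880) = -0.5592
d' = z(H) − z(FA) = 1.4611 − (-0.5592) = 2.0203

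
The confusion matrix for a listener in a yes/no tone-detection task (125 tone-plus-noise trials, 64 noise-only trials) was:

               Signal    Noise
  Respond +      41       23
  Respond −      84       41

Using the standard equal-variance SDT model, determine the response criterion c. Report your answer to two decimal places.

c = 0.40

H = 41/125 = 0.3280
FA = 23/64 = 0.3594
z(0.3280) = -0.445, z(0.3594) = -0.360
c = −½·[z(H) + z(FA)] = −0.5 × (-0.445 + (-0.360)) = 0.4025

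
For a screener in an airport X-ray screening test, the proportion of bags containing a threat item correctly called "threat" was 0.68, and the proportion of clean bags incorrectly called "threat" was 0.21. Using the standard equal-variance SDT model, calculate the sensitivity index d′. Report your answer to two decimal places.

z(H) = z(0.68) = 0.468
z(FA) = z(0.21) = -0.806
d' = z(H) − z(FA) = 0.468 − (-0.806) = 1.274

d′ = 1.27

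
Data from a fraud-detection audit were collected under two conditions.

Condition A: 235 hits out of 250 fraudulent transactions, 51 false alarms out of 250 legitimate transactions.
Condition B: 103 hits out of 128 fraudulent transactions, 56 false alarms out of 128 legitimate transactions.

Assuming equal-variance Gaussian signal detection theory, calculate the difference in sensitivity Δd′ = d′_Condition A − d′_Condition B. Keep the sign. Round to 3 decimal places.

Δd′ = 1.366

Condition A: z(0.9400) = 1.5548, z(0.2040) = -0.8274, d' = 2.3822
Condition B: z(0.8047) = 0.8585, z(0.4375) = -0.1573, d' = 1.0158
Δd' = d'_Condition A − d'_Condition B = 2.3822 − 1.0158 = 1.3664
Condition A has the higher sensitivity.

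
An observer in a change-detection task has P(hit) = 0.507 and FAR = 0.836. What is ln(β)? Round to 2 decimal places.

z(H) = 0.018
z(FA) = 0.978
ln β = −½·[z(H)² − z(FA)²] = −0.5 × (0.000 − 0.956) = 0.478

ln β = 0.48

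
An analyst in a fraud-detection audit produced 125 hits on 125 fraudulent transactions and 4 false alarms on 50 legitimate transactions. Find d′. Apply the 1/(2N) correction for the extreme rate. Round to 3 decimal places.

d′ = 4.057

The hit rate is 125/125 = 1, so apply the 1/(2N) correction: H → 1 − 1/(2·125) = 0.99600.
z(H) = z(0.99600) = 2.6521
z(FA) = z(0.08000) = -1.4051
d' = 2.6521 − (-1.4051) = 4.0572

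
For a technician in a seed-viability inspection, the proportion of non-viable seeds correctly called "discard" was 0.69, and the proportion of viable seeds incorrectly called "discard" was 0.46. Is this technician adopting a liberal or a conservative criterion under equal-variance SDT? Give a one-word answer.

z(H) = 0.496, z(FA) = -0.100
c = −½·(z(H) + z(FA)) = -0.198
c < 0 → liberal criterion (biased toward responding “yes”).

liberal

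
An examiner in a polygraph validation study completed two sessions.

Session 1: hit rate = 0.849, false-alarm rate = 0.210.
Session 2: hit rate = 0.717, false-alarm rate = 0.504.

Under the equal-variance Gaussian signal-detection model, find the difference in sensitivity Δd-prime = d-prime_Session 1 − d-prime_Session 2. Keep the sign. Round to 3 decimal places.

Δd-prime = 1.275

Session 1: z(0.849) = 1.0322, z(0.210) = -0.8064, d' = 1.8386
Session 2: z(0.717) = 0.5740, z(0.504) = 0.0100, d' = 0.5640
Δd' = d'_Session 1 − d'_Session 2 = 1.8386 − 0.5640 = 1.2746
Session 1 has the higher sensitivity.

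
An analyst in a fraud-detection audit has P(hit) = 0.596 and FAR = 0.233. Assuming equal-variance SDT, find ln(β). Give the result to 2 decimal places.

z(H) = z(0.596) = 0.243
z(FA) = z(0.233) = -0.729
ln β = −½·[z(H)² − z(FA)²] = −0.5 × (0.059 − 0.531) = 0.236

ln β = 0.24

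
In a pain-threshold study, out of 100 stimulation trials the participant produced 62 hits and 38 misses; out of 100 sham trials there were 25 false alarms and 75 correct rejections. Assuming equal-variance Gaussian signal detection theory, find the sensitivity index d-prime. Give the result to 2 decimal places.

H = 62/100 = 0.6200
FA = 25/100 = 0.2500
z(0.6200) = 0.3055, z(0.2500) = -0.6745
d' = z(H) − z(FA) = 0.3055 − (-0.6745) = 0.9800

d-prime = 0.98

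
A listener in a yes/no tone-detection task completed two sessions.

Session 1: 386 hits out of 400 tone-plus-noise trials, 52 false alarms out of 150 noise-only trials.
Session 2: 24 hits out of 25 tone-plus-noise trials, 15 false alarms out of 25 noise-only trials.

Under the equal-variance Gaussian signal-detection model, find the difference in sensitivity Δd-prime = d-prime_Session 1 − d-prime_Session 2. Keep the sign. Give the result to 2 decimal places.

Δd-prime = 0.71

Session 1: z(0.9650) = 1.812, z(0.3467) = -0.394, d' = 2.206
Session 2: z(0.9600) = 1.751, z(0.6000) = 0.253, d' = 1.498
Δd' = d'_Session 1 − d'_Session 2 = 2.206 − 1.498 = 0.708
Session 1 has the higher sensitivity.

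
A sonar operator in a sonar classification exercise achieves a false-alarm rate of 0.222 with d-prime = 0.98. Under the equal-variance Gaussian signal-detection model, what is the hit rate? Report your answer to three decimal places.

hit rate = 0.585

z(false-alarm rate) = z(0.222) = -0.7655
z(H) = z(FA) + d' = -0.7655 + 0.98 = 0.2145
hit rate = Φ(0.2145) = 0.5849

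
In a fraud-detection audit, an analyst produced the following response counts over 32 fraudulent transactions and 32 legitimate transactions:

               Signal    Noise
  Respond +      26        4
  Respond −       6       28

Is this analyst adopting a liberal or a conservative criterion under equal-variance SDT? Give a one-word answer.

conservative

z(H) = 0.887, z(FA) = -1.150
c = −½·(z(H) + z(FA)) = 0.1315
c > 0 → conservative criterion (biased toward responding “no”).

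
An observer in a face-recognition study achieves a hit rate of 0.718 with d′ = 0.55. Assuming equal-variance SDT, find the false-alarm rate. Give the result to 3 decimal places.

z(hit rate) = z(0.718) = 0.5769
z(FA) = z(H) − d' = 0.5769 − 0.55 = 0.0269
false-alarm rate = Φ(0.0269) = 0.5107

false-alarm rate = 0.511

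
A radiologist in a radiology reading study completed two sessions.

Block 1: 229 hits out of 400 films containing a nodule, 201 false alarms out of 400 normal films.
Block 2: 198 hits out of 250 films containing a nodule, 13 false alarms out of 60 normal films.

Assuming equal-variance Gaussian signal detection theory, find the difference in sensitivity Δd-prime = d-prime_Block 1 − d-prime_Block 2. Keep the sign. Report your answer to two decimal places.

Block 1: z(0.5725) = 0.183, z(0.5025) = 0.006, d' = 0.177
Block 2: z(0.7920) = 0.813, z(0.2167) = -0.783, d' = 1.596
Δd' = d'_Block 1 − d'_Block 2 = 0.177 − 1.596 = -1.419
Block 2 has the higher sensitivity.

Δd-prime = -1.42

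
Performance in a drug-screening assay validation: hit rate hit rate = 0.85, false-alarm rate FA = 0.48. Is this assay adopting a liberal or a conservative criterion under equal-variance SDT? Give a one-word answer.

z(H) = 1.036, z(FA) = -0.050
c = −½·(z(H) + z(FA)) = -0.493
c < 0 → liberal criterion (biased toward responding “yes”).

liberal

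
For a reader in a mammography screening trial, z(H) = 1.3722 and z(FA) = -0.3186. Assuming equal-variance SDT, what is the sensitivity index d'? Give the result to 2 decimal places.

d' = z(H) − z(FA) = 1.3722 − (-0.3186) = 1.6908

d' = 1.69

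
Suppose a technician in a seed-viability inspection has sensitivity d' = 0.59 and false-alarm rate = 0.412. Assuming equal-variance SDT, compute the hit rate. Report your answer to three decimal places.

z(false-alarm rate) = z(0.412) = -0.2224
z(H) = z(FA) + d' = -0.2224 + 0.59 = 0.3676
hit rate = Φ(0.3676) = 0.6434

hit rate = 0.643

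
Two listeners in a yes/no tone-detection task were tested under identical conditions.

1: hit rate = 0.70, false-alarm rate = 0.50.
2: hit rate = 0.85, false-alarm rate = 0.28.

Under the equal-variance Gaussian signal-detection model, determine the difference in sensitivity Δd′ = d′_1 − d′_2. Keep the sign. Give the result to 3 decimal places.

Δd′ = -1.095

1: z(0.70) = 0.5244, z(0.50) = 0.0000, d' = 0.5244
2: z(0.85) = 1.0364, z(0.28) = -0.5828, d' = 1.6192
Δd' = d'_1 − d'_2 = 0.5244 − 1.6192 = -1.0948
2 has the higher sensitivity.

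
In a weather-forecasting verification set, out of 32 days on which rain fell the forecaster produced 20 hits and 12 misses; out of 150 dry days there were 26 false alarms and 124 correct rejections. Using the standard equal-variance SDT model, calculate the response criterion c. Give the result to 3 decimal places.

c = 0.311

H = 20/32 = 0.6250
FA = 26/150 = 0.1733
z(H) = z(0.6250) = 0.3186
z(FA) = z(0.1733) = -0.9412
c = −½·[z(H) + z(FA)] = −0.5 × (0.3186 + (-0.9412)) = 0.3113
c > 0: the forecaster has a conservative response bias.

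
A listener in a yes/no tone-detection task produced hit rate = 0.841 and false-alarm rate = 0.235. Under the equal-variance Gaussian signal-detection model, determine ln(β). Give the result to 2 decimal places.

ln β = -0.24

z(H) = z(0.841) = 0.999
z(FA) = z(0.235) = -0.722
ln β = −½·[z(H)² − z(FA)²] = −0.5 × (0.998 − 0.521) = -0.2385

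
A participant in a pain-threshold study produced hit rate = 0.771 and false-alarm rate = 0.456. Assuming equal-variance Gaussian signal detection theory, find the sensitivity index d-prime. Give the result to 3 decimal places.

z(H) = z(0.771) = 0.7421
z(FA) = z(0.456) = -0.1105
d' = z(H) − z(FA) = 0.7421 − (-0.1105) = 0.8526

d-prime = 0.853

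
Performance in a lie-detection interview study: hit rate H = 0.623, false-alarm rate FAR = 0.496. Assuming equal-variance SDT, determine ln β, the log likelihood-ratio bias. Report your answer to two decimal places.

z(H) = z(0.623) = 0.313
z(FA) = z(0.496) = -0.010
ln β = −½·[z(H)² − z(FA)²] = −0.5 × (0.098 − 0.000) = -0.049

ln β = -0.05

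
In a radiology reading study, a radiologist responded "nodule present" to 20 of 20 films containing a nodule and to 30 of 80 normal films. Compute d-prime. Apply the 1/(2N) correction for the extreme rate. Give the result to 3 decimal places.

The hit rate is 20/20 = 1, so apply the 1/(2N) correction: H → 1 − 1/(2·20) = 0.97500.
z(H) = z(0.97500) = 1.9600
z(FA) = z(0.37500) = -0.3186
d' = 1.9600 − (-0.3186) = 2.2786

d-prime = 2.279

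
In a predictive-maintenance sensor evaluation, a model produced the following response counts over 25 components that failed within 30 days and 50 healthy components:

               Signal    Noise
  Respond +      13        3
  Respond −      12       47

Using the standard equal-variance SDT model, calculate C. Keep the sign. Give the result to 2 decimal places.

C = 0.75

H = 13/25 = 0.5200
FA = 3/50 = 0.0600
Φ⁻¹(0.5200) = 0.0502, Φ⁻¹(0.0600) = -1.5548
c = −½·[z(H) + z(FA)] = −0.5 × (0.0502 + (-1.5548)) = 0.7523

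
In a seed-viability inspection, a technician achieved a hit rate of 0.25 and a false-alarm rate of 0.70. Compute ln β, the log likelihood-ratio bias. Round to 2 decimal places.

Φ⁻¹(H) = Φ⁻¹(0.25) = -0.674
Φ⁻¹(FA) = Φ⁻¹(0.70) = 0.524
ln β = −½·[z(H)² − z(FA)²] = −0.5 × (0.454 − 0.275) = -0.0895

ln β = -0.09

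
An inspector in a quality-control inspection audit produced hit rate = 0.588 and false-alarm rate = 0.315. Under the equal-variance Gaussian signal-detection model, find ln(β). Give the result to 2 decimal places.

Φ⁻¹(H) = Φ⁻¹(0.588) = 0.222
Φ⁻¹(FA) = Φ⁻¹(0.315) = -0.482
ln β = −½·[z(H)² − z(FA)²] = −0.5 × (0.049 − 0.232) = 0.0915

ln β = 0.09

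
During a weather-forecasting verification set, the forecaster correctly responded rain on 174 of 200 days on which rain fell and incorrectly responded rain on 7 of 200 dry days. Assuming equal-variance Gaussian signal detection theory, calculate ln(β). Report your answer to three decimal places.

ln β = 1.007

H = 174/200 = 0.8700
FA = 7/200 = 0.0350
z(H) = z(0.8700) = 1.1264
z(FA) = z(0.0350) = -1.8119
ln β = −½·[z(H)² − z(FA)²] = −0.5 × (1.2688 − 3.2830) = 1.0071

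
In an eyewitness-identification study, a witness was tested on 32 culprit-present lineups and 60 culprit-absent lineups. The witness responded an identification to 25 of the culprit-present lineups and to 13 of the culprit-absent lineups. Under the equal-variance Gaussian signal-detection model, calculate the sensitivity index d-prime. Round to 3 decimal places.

d-prime = 1.560

H = 25/32 = 0.7812
FA = 13/60 = 0.2167
Φ⁻¹(0.7812) = 0.7763, Φ⁻¹(0.2167) = -0.7834
d' = z(H) − z(FA) = 0.7763 − (-0.7834) = 1.5597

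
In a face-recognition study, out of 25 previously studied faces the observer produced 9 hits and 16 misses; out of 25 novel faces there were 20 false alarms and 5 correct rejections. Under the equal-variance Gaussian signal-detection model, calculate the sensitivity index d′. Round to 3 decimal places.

H = 9/25 = 0.3600
FA = 20/25 = 0.8000
Φ⁻¹(0.3600) = -0.3585, Φ⁻¹(0.8000) = 0.8416
d' = z(H) − z(FA) = -0.3585 − 0.8416 = -1.2001

d′ = -1.200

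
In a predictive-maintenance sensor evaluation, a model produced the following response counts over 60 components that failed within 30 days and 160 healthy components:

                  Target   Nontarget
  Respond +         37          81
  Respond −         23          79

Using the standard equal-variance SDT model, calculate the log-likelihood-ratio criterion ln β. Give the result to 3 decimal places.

H = 37/60 = 0.6167
FA = 81/160 = 0.5062
Φ⁻¹(H) = 0.2968
Φ⁻¹(FA) = 0.0155
ln β = −½·[z(H)² − z(FA)²] = −0.5 × (0.0881 − 0.0002) = -0.04395

ln β = -0.044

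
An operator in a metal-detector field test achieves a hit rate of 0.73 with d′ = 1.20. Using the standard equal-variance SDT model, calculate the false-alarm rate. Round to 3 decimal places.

z(hit rate) = z(0.73) = 0.6128
z(FA) = z(H) − d' = 0.6128 − 1.20 = -0.5872
false-alarm rate = Φ(-0.5872) = 0.2785

false-alarm rate = 0.279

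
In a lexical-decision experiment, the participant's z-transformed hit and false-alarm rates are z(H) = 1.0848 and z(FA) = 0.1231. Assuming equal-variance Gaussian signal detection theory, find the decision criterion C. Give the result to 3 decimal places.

C = -0.604

c = −½·[z(H) + z(FA)] = −½·(1.0848 + 0.1231) = -0.60395
c < 0: the participant has a liberal response bias.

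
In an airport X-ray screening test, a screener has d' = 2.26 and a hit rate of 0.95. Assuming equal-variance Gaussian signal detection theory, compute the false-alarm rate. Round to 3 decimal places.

false-alarm rate = 0.269

z(hit rate) = z(0.95) = 1.6449
z(FA) = z(H) − d' = 1.6449 − 2.26 = -0.6151
false-alarm rate = Φ(-0.6151) = 0.2692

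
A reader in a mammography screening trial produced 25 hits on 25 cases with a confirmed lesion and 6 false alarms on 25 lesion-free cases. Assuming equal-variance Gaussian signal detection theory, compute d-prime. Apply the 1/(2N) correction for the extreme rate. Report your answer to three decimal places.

d-prime = 2.760

The hit rate is 25/25 = 1, so apply the 1/(2N) correction: H → 1 − 1/(2·25) = 0.98000.
z(H) = z(0.98000) = 2.0537
z(FA) = z(0.24000) = -0.7063
d' = 2.0537 − (-0.7063) = 2.7600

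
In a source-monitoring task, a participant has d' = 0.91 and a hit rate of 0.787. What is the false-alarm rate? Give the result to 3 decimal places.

false-alarm rate = 0.455

z(hit rate) = z(0.787) = 0.7961
z(FA) = z(H) − d' = 0.7961 − 0.91 = -0.1139
false-alarm rate = Φ(-0.1139) = 0.4547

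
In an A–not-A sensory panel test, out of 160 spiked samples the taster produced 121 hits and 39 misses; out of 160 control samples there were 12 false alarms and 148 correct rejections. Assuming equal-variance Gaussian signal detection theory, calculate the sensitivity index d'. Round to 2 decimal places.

d' = 2.13

H = 121/160 = 0.7562
FA = 12/160 = 0.0750
z(0.7562) = 0.694, z(0.0750) = -1.440
d' = z(H) − z(FA) = 0.694 − (-1.440) = 2.134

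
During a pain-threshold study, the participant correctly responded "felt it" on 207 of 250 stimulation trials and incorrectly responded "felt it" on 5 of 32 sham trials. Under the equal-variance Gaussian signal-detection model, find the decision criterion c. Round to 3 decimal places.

H = 207/250 = 0.8280
FA = 5/32 = 0.1562
Φ⁻¹(H) = 0.9463
Φ⁻¹(FA) = -1.0102
c = −½·[z(H) + z(FA)] = −0.5 × (0.9463 + (-1.0102)) = 0.03195
c > 0: the participant has a conservative response bias.

c = 0.032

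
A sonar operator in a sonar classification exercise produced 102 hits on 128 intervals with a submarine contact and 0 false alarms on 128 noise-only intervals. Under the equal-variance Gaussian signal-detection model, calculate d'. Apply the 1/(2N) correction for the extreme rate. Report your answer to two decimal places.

d' = 3.49

The false-alarm rate is 0/128 = 0, so apply the 1/(2N) correction: FA → 1/(2·128) = 0.00391.
z(H) = z(0.79688) = 0.831
z(FA) = z(0.00391) = -2.660
d' = 0.831 − (-2.660) = 3.491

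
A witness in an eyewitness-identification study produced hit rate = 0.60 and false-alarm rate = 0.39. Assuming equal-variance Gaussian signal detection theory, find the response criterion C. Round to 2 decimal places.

z(0.60) = 0.253, z(0.39) = -0.279
c = −½·[z(H) + z(FA)] = −0.5 × (0.253 + (-0.279)) = 0.013

C = 0.01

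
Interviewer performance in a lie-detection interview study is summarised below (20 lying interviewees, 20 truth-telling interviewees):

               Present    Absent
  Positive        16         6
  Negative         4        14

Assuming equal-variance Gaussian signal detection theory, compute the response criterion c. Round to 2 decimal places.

c = -0.16

H = 16/20 = 0.8000
FA = 6/20 = 0.3000
z(H) = z(0.8000) = 0.8416
z(FA) = z(0.3000) = -0.5244
c = −½·[z(H) + z(FA)] = −0.5 × (0.8416 + (-0.5244)) = -0.1586
c < 0: the interviewer has a liberal response bias.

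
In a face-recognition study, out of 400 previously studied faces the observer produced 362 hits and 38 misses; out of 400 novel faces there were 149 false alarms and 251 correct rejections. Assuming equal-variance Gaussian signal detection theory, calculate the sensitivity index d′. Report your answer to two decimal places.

H = 362/400 = 0.9050
FA = 149/400 = 0.3725
Φ⁻¹(H) = Φ⁻¹(0.9050) = 1.311
Φ⁻¹(FA) = Φ⁻¹(0.3725) = -0.325
d' = z(H) − z(FA) = 1.311 − (-0.325) = 1.636

d′ = 1.64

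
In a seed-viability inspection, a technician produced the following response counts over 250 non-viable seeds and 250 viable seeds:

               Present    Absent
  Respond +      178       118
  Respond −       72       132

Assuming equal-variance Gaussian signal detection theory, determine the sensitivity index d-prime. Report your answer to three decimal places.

d-prime = 0.629

H = 178/250 = 0.7120
FA = 118/250 = 0.4720
z(H) = 0.5592
z(FA) = -0.0702
d' = z(H) − z(FA) = 0.5592 − (-0.0702) = 0.6294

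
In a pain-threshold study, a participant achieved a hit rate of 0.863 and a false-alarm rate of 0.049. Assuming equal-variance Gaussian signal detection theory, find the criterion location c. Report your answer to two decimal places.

c = 0.28

Φ⁻¹(H) = Φ⁻¹(0.863) = 1.094
Φ⁻¹(FA) = Φ⁻¹(0.049) = -1.655
c = −½·[z(H) + z(FA)] = −0.5 × (1.094 + (-1.655)) = 0.2805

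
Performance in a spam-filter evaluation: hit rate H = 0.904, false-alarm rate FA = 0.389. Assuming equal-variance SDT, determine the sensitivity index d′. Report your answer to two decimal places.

z(0.904) = 1.305, z(0.389) = -0.282
d' = z(H) − z(FA) = 1.305 − (-0.282) = 1.587

d′ = 1.59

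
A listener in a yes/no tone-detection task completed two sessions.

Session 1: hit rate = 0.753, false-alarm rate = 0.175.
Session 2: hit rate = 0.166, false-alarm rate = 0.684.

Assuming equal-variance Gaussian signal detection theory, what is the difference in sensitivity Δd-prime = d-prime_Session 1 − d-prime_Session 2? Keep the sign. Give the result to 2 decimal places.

Δd-prime = 3.07

Session 1: z(0.753) = 0.684, z(0.175) = -0.935, d' = 1.619
Session 2: z(0.166) = -0.970, z(0.684) = 0.479, d' = -1.449
Δd' = d'_Session 1 − d'_Session 2 = 1.619 − (-1.449) = 3.068
Session 1 has the higher sensitivity.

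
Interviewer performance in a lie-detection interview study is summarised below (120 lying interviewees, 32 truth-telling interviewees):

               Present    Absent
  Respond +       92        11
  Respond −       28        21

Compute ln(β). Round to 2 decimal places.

ln β = -0.18

H = 92/120 = 0.7667
FA = 11/32 = 0.3438
z(H) = z(0.7667) = 0.728
z(FA) = z(0.3438) = -0.402
ln β = −½·[z(H)² − z(FA)²] = −0.5 × (0.530 − 0.162) = -0.184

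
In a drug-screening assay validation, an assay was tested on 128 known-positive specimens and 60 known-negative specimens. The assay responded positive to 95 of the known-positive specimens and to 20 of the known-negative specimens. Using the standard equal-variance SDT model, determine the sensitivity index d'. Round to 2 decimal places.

H = 95/128 = 0.7422
FA = 20/60 = 0.3333
z(0.7422) = 0.6501, z(0.3333) = -0.4308
d' = z(H) − z(FA) = 0.6501 − (-0.4308) = 1.0809

d' = 1.08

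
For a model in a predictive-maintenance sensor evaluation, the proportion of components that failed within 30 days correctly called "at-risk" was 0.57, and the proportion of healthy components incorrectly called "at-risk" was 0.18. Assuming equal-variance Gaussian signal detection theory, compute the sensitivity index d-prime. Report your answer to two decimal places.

z(H) = z(0.57) = 0.176
z(FA) = z(0.18) = -0.915
d' = z(H) − z(FA) = 0.176 − (-0.915) = 1.091

d-prime = 1.09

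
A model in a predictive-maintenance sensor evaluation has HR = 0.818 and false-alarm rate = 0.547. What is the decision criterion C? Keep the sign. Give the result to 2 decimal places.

z(H) = z(0.818) = 0.9078
z(FA) = z(0.547) = 0.1181
c = −½·[z(H) + z(FA)] = −0.5 × (0.9078 + 0.1181) = -0.51295
c < 0: the model has a liberal response bias.

C = -0.51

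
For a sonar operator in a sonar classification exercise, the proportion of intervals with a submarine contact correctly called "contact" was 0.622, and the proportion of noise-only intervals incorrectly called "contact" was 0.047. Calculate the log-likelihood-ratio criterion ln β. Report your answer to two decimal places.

z(H) = z(0.622) = 0.311
z(FA) = z(0.047) = -1.675
ln β = −½·[z(H)² − z(FA)²] = −0.5 × (0.097 − 2.806) = 1.3545

ln β = 1.35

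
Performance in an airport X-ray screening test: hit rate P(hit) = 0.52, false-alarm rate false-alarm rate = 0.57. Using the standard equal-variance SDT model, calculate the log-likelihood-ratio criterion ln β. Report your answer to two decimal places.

Φ⁻¹(0.52) = 0.050, Φ⁻¹(0.57) = 0.176
ln β = −½·[z(H)² − z(FA)²] = −0.5 × (0.003 − 0.031) = 0.014

ln β = 0.01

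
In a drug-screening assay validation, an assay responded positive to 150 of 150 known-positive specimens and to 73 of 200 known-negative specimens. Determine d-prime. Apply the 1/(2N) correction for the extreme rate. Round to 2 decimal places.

d-prime = 3.06

The hit rate is 150/150 = 1, so apply the 1/(2N) correction: H → 1 − 1/(2·150) = 0.99667.
z(H) = z(0.99667) = 2.713
z(FA) = z(0.36500) = -0.345
d' = 2.713 − (-0.345) = 3.058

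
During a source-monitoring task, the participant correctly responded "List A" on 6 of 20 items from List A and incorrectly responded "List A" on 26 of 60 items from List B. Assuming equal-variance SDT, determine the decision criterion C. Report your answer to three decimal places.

C = 0.346

H = 6/20 = 0.3000
FA = 26/60 = 0.4333
z(0.3000) = -0.5244, z(0.4333) = -0.1680
c = −½·[z(H) + z(FA)] = −0.5 × (-0.5244 + (-0.1680)) = 0.3462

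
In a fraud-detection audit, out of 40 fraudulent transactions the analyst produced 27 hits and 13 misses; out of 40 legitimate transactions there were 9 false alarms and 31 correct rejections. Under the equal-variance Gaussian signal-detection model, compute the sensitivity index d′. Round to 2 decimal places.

d′ = 1.21

H = 27/40 = 0.6750
FA = 9/40 = 0.2250
z(H) = z(0.6750) = 0.454
z(FA) = z(0.2250) = -0.755
d' = z(H) − z(FA) = 0.454 − (-0.755) = 1.209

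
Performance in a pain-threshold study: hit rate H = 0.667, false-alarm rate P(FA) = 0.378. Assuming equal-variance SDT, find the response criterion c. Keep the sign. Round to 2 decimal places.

Φ⁻¹(H) = Φ⁻¹(0.667) = 0.4316
Φ⁻¹(FA) = Φ⁻¹(0.378) = -0.3107
c = −½·[z(H) + z(FA)] = −0.5 × (0.4316 + (-0.3107)) = -0.06045

c = -0.06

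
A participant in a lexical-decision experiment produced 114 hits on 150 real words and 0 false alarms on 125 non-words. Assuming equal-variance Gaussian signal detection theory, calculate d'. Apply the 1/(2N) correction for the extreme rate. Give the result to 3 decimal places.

d' = 3.358

The false-alarm rate is 0/125 = 0, so apply the 1/(2N) correction: FA → 1/(2·125) = 0.00400.
z(H) = z(0.76000) = 0.7063
z(FA) = z(0.00400) = -2.6521
d' = 0.7063 − (-2.6521) = 3.3584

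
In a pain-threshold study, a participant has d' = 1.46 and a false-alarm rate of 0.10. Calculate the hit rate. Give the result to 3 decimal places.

z(false-alarm rate) = z(0.10) = -1.2816
z(H) = z(FA) + d' = -1.2816 + 1.46 = 0.1784
hit rate = Φ(0.1784) = 0.5708

hit rate = 0.571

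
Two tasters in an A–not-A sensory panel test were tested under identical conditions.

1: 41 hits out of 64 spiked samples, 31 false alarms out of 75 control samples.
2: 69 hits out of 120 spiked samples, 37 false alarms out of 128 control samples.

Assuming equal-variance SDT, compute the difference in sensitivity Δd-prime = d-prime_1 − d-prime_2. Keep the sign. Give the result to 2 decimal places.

Δd-prime = -0.17

1: z(0.6406) = 0.360, z(0.4133) = -0.219, d' = 0.579
2: z(0.5750) = 0.189, z(0.2891) = -0.556, d' = 0.745
Δd' = d'_1 − d'_2 = 0.579 − 0.745 = -0.166
2 has the higher sensitivity.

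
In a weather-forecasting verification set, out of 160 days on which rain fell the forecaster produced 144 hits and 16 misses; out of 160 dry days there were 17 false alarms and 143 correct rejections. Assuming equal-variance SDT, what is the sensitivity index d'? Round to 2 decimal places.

d' = 2.53

H = 144/160 = 0.9000
FA = 17/160 = 0.1062
z(H) = 1.2816
z(FA) = -1.2470
d' = z(H) − z(FA) = 1.2816 − (-1.2470) = 2.5286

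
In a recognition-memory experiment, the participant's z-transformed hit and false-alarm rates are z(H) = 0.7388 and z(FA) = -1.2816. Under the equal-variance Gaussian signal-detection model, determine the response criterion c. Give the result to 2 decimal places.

c = −½·[z(H) + z(FA)] = −½·(0.7388 + (-1.2816)) = 0.2714
c > 0: the participant has a conservative response bias.

c = 0.27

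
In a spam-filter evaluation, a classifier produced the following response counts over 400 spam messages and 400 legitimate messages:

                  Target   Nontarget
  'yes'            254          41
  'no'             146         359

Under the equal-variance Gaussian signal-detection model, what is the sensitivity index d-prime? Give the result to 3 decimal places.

d-prime = 1.613

H = 254/400 = 0.6350
FA = 41/400 = 0.1025
z(H) = 0.3451
z(FA) = -1.2674
d' = z(H) − z(FA) = 0.3451 − (-1.2674) = 1.6125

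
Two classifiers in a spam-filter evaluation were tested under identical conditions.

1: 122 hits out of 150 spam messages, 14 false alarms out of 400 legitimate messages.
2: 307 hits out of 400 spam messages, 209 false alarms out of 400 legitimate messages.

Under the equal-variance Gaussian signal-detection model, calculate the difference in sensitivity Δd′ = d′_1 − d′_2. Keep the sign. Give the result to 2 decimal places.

1: z(0.8133) = 0.890, z(0.0350) = -1.812, d' = 2.702
2: z(0.7675) = 0.731, z(0.5225) = 0.056, d' = 0.675
Δd' = d'_1 − d'_2 = 2.702 − 0.675 = 2.027
1 has the higher sensitivity.

Δd′ = 2.03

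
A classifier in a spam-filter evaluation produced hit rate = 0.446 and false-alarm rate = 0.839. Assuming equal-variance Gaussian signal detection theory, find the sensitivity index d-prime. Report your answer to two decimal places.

Φ⁻¹(H) = -0.1358
Φ⁻¹(FA) = 0.9904
d' = z(H) − z(FA) = -0.1358 − 0.9904 = -1.1262

d-prime = -1.13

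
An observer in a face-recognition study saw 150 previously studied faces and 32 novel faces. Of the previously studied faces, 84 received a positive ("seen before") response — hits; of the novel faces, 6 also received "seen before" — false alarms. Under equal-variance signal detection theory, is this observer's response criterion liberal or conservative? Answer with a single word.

z(H) = 0.151, z(FA) = -0.887
c = −½·(z(H) + z(FA)) = 0.368
c > 0 → conservative criterion (biased toward responding “no”).

conservative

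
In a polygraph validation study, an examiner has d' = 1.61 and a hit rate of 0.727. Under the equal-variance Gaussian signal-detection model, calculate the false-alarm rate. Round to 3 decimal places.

z(hit rate) = z(0.727) = 0.6038
z(FA) = z(H) − d' = 0.6038 − 1.61 = -1.0062
false-alarm rate = Φ(-1.0062) = 0.1572

false-alarm rate = 0.157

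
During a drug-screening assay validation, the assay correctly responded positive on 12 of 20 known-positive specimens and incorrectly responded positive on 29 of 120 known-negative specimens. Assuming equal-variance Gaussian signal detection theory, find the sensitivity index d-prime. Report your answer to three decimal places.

H = 12/20 = 0.6000
FA = 29/120 = 0.2417
Φ⁻¹(H) = Φ⁻¹(0.6000) = 0.2533
Φ⁻¹(FA) = Φ⁻¹(0.2417) = -0.7008
d' = z(H) − z(FA) = 0.2533 − (-0.7008) = 0.9541

d-prime = 0.954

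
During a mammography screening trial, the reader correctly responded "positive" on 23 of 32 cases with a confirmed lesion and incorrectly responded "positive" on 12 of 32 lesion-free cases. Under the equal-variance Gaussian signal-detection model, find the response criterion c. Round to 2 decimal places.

c = -0.13

H = 23/32 = 0.7188
FA = 12/32 = 0.3750
z(H) = z(0.7188) = 0.579
z(FA) = z(0.3750) = -0.319
c = −½·[z(H) + z(FA)] = −0.5 × (0.579 + (-0.319)) = -0.130
c < 0: the reader has a liberal response bias.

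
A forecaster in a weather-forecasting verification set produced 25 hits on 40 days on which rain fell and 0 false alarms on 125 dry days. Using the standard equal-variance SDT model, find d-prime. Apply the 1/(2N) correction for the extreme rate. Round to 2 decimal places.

The false-alarm rate is 0/125 = 0, so apply the 1/(2N) correction: FA → 1/(2·125) = 0.00400.
z(H) = z(0.62500) = 0.319
z(FA) = z(0.00400) = -2.652
d' = 0.319 − (-2.652) = 2.971

d-prime = 2.97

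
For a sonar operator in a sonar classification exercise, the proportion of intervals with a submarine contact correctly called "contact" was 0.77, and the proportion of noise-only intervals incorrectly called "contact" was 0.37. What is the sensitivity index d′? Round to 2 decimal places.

d′ = 1.07

Φ⁻¹(0.77) = 0.739, Φ⁻¹(0.37) = -0.332
d' = z(H) − z(FA) = 0.739 − (-0.332) = 1.071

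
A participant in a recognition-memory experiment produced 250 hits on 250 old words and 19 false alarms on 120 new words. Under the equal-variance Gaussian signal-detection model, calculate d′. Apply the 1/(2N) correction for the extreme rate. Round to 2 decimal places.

d′ = 3.88

The hit rate is 250/250 = 1, so apply the 1/(2N) correction: H → 1 − 1/(2·250) = 0.99800.
z(H) = z(0.99800) = 2.878
z(FA) = z(0.15833) = -1.001
d' = 2.878 − (-1.001) = 3.879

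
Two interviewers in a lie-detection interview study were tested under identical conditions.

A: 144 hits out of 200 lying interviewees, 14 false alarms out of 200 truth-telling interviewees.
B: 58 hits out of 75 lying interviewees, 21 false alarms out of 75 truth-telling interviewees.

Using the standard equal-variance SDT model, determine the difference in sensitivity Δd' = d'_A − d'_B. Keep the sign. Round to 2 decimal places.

Δd' = 0.73

A: z(0.7200) = 0.583, z(0.0700) = -1.476, d' = 2.059
B: z(0.7733) = 0.750, z(0.2800) = -0.583, d' = 1.333
Δd' = d'_A − d'_B = 2.059 − 1.333 = 0.726
A has the higher sensitivity.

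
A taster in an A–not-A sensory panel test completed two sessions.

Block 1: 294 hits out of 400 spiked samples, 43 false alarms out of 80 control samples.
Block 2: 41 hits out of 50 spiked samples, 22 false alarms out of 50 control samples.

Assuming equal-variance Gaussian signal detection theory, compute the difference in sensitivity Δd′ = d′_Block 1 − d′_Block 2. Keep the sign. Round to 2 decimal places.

Δd′ = -0.53

Block 1: z(0.7350) = 0.628, z(0.5375) = 0.094, d' = 0.534
Block 2: z(0.8200) = 0.915, z(0.4400) = -0.151, d' = 1.066
Δd' = d'_Block 1 − d'_Block 2 = 0.534 − 1.066 = -0.532
Block 2 has the higher sensitivity.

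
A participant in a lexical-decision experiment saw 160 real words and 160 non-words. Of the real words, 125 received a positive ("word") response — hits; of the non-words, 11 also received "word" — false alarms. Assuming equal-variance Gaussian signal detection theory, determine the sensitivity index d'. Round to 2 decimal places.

H = 125/160 = 0.7812
FA = 11/160 = 0.0688
z(H) = 0.776
z(FA) = -1.485
d' = z(H) − z(FA) = 0.776 − (-1.485) = 2.261

d' = 2.26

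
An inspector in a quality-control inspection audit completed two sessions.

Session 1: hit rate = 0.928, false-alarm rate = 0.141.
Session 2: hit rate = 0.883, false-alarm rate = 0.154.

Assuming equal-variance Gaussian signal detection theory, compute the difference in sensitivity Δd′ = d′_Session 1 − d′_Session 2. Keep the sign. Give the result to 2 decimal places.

Session 1: z(0.928) = 1.461, z(0.141) = -1.076, d' = 2.537
Session 2: z(0.883) = 1.190, z(0.154) = -1.019, d' = 2.209
Δd' = d'_Session 1 − d'_Session 2 = 2.537 − 2.209 = 0.328
Session 1 has the higher sensitivity.

Δd′ = 0.33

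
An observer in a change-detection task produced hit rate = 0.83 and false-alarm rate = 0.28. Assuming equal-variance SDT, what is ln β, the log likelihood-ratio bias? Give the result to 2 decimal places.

z(H) = z(0.83) = 0.954
z(FA) = z(0.28) = -0.583
ln β = −½·[z(H)² − z(FA)²] = −0.5 × (0.910 − 0.340) = -0.285

ln β = -0.29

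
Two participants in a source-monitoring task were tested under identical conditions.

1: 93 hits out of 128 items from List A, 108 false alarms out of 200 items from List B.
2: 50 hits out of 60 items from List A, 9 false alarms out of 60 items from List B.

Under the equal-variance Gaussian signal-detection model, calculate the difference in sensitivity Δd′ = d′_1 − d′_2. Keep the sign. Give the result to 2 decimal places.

Δd′ = -1.50

1: z(0.7266) = 0.603, z(0.5400) = 0.100, d' = 0.503
2: z(0.8333) = 0.967, z(0.1500) = -1.036, d' = 2.003
Δd' = d'_1 − d'_2 = 0.503 − 2.003 = -1.500
2 has the higher sensitivity.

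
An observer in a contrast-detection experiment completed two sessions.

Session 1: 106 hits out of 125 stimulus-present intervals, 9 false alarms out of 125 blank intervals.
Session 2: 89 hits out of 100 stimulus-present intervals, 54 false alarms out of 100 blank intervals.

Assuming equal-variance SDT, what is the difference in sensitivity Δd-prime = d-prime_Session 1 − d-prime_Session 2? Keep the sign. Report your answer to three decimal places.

Δd-prime = 1.363

Session 1: z(0.8480) = 1.0279, z(0.0720) = -1.4611, d' = 2.4890
Session 2: z(0.8900) = 1.2265, z(0.5400) = 0.1004, d' = 1.1261
Δd' = d'_Session 1 − d'_Session 2 = 2.4890 − 1.1261 = 1.3629
Session 1 has the higher sensitivity.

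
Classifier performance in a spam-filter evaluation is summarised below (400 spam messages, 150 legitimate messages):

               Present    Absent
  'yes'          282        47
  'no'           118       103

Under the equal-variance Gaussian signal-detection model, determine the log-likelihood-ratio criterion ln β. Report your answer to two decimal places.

ln β = -0.03

H = 282/400 = 0.7050
FA = 47/150 = 0.3133
Φ⁻¹(H) = Φ⁻¹(0.7050) = 0.539
Φ⁻¹(FA) = Φ⁻¹(0.3133) = -0.487
ln β = −½·[z(H)² − z(FA)²] = −0.5 × (0.291 − 0.237) = -0.027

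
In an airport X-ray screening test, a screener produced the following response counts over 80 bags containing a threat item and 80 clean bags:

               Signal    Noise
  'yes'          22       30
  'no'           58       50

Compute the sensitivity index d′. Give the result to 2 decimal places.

H = 22/80 = 0.2750
FA = 30/80 = 0.3750
Φ⁻¹(H) = Φ⁻¹(0.2750) = -0.598
Φ⁻¹(FA) = Φ⁻¹(0.3750) = -0.319
d' = z(H) − z(FA) = -0.598 − (-0.319) = -0.279

d′ = -0.28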